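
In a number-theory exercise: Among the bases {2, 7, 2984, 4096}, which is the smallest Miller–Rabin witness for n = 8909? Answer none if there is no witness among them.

n − 1 = 8908 = 2^2 · 2227, so s = 2 and d = 2227.
Base 2: x_0 = 2^2227 mod 8909 = 2997. x_0 is neither 1 nor 8908, so continue squaring. x_1 = 2997^2 mod 8909 = 1737. Reached i = s−1 = 1 without hitting −1: 2 is a Miller–Rabin witness and 8909 is composite.
Base 7: x_0 = 7^2227 mod 8909 = 8398. x_0 is neither 1 nor 8908, so continue squaring. x_1 = 8398^2 mod 8909 = 2760. Reached i = s−1 = 1 without hitting −1: 7 is a Miller–Rabin witness and 8909 is composite.
Base 2984: x_0 = 2984^2227 mod 8909 = 790. x_0 is neither 1 nor 8908, so continue squaring. x_1 = 790^2 mod 8909 = 470. Reached i = s−1 = 1 without hitting −1: 2984 is a Miller–Rabin witness and 8909 is composite.
Base 4096: x_0 = 4096^2227 mod 8909 = 6703. x_0 is neither 1 nor 8908, so continue squaring. x_1 = 6703^2 mod 8909 = 2122. Reached i = s−1 = 1 without hitting −1: 4096 is a Miller–Rabin witness and 8909 is composite.
The smallest witness among the given bases is 2.

2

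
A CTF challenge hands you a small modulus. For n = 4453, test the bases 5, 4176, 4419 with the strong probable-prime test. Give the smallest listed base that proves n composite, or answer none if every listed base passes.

n − 1 = 4452 = 2^2 · 1113, so s = 2 and d = 1113.
Base 5: x_0 = 5^1113 mod 4453 = 1467. x_0 is neither 1 nor 4452, so continue squaring. x_1 = 1467^2 mod 4453 = 1290. Reached i = s−1 = 1 without hitting −1: 5 is a Miller–Rabin witness and 4453 is composite.
Base 4176: x_0 = 4176^1113 mod 4453 = 3607. x_0 is neither 1 nor 4452, so continue squaring. x_1 = 3607^2 mod 4453 = 3236. Reached i = s−1 = 1 without hitting −1: 4176 is a Miller–Rabin witness and 4453 is composite.
Base 4419: x_0 = 4419^1113 mod 4453 = 1078. x_0 is neither 1 nor 4452, so continue squaring. x_1 = 1078^2 mod 4453 = 4304. Reached i = s−1 = 1 without hitting −1: 4419 is a Miller–Rabin witness and 4453 is composite.
The smallest witness among the given bases is 5.

5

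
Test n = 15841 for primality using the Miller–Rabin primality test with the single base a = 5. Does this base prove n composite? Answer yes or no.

yes

n − 1 = 15840 = 2^5 · 495, so s = 5 and d = 495.
x_0 = 5^495 mod 15841 = 3380.
x_0 is neither 1 nor 15840, so continue squaring.
x_1 = 3380^2 mod 15841 = 3039.
x_2 = 3039^2 mod 15841 = 218.
x_3 = 218^2 mod 15841 = 1.
x_3 = 1 but x_2 ≠ ±1, a nontrivial square root of 1 — 5 is a witness and 15841 is composite.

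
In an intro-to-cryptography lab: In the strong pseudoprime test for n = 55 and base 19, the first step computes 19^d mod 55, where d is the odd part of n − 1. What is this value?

n − 1 = 54 = 2^1 · 27, so s = 1 and d = 27.
19^27 mod 55 = 24.

24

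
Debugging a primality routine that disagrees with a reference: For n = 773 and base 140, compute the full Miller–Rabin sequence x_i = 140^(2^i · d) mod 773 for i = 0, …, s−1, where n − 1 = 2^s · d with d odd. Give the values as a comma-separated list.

n − 1 = 772 = 2^2 · 193, so s = 2 and d = 193.
x_0 = 140^193 mod 773 = 772.
x_1 = 772^2 mod 773 = 1.

772, 1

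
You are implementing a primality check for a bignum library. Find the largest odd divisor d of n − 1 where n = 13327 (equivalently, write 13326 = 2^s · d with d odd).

6663

Halving: 13326 → 6663; 6663 is odd.
So 13326 = 2^1 · 6663.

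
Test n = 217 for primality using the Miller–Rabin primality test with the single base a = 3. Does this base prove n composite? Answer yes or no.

yes

n − 1 = 216 = 2^3 · 27, so s = 3 and d = 27.
Repeated squaring mod 217: 3^1 ≡ 3, 3^2 ≡ 9, 3^4 ≡ 81, 3^8 ≡ 51, 3^16 ≡ 214.
27 = 16 + 8 + 2 + 1, so 3^27 ≡ 214·51·9·3 ≡ 209 (mod 217).
x_0 = 3^27 mod 217 = 209.
x_0 is neither 1 nor 216, so continue squaring.
x_1 = 209^2 mod 217 = 64.
x_2 = 64^2 mod 217 = 190.
Reached i = s−1 = 2 without hitting −1: 3 is a Miller–Rabin witness and 217 is composite.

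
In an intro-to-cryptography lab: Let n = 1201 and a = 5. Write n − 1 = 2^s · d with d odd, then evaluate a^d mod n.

n − 1 = 1200 = 2^4 · 75, so s = 4 and d = 75.
Repeated squaring mod 1201: 5^1 ≡ 5, 5^2 ≡ 25, 5^4 ≡ 625, 5^8 ≡ 300, 5^16 ≡ 1126, 5^32 ≡ 821, 5^64 ≡ 280.
75 = 64 + 8 + 2 + 1, so 5^75 ≡ 280·300·25·5 ≡ 858 (mod 1201).

858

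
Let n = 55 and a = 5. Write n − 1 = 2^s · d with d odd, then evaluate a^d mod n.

n − 1 = 54 = 2^1 · 27, so s = 1 and d = 27.
5^27 mod 55 = 25.

25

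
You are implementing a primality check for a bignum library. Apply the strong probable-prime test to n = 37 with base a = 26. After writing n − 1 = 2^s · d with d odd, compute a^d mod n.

n − 1 = 36 = 2^2 · 9, so s = 2 and d = 9.
Repeated squaring mod 37: 26^1 ≡ 26, 26^2 ≡ 10, 26^4 ≡ 26, 26^8 ≡ 10.
9 = 8 + 1, so 26^9 ≡ 10·26 ≡ 1 (mod 37).

1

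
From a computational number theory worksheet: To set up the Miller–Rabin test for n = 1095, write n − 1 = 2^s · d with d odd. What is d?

547

Halving: 1094 → 547; 547 is odd.
So 1094 = 2^1 · 547.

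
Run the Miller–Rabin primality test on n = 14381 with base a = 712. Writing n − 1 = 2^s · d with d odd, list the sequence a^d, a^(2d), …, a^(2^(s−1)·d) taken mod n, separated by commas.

5258, 6282

n − 1 = 14380 = 2^2 · 3595, so s = 2 and d = 3595.
x_0 = 712^3595 mod 14381 = 5258.
x_1 = 5258^2 mod 14381 = 6282.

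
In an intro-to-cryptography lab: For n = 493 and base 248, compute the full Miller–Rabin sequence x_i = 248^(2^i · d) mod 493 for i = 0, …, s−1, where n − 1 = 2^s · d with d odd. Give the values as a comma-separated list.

n − 1 = 492 = 2^2 · 123, so s = 2 and d = 123.
x_0 = 248^123 mod 493 = 54.
x_1 = 54^2 mod 493 = 451.

54, 451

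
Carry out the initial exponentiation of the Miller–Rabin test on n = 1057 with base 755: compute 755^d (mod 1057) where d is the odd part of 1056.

n − 1 = 1056 = 2^5 · 33, so s = 5 and d = 33.
755^33 mod 1057 = 755.

755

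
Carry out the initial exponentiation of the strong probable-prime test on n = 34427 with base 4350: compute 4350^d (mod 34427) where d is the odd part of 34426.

7206

n − 1 = 34426 = 2^1 · 17213, so s = 1 and d = 17213.
4350^17213 mod 34427 = 7206.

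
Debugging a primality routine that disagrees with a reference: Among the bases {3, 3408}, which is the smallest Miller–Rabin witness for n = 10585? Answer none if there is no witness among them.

none

n − 1 = 10584 = 2^3 · 1323, so s = 3 and d = 1323.
Base 3: x_0 = 3^1323 mod 10585 = 8422. x_0 is neither 1 nor 10584, so continue squaring. x_1 = 8422^2 mod 10585 = 10584. x_1 ≡ −1, so 3 is not a witness.
Base 3408: x_0 = 3408^1323 mod 10585 = 6397. x_0 is neither 1 nor 10584, so continue squaring. x_1 = 6397^2 mod 10585 = 10584. x_1 ≡ −1, so 3408 is not a witness.
No listed base is a witness for 10585.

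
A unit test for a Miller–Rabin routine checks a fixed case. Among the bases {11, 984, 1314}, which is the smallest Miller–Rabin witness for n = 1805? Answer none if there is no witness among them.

n − 1 = 1804 = 2^2 · 451, so s = 2 and d = 451.
Base 11: x_0 = 11^451 mod 1805 = 1436. x_0 is neither 1 nor 1804, so continue squaring. x_1 = 1436^2 mod 1805 = 786. Reached i = s−1 = 1 without hitting −1: 11 is a Miller–Rabin witness and 1805 is composite.
Base 984: x_0 = 984^451 mod 1805 = 984. x_0 is neither 1 nor 1804, so continue squaring. x_1 = 984^2 mod 1805 = 776. Reached i = s−1 = 1 without hitting −1: 984 is a Miller–Rabin witness and 1805 is composite.
Base 1314: x_0 = 1314^451 mod 1805 = 1409. x_0 is neither 1 nor 1804, so continue squaring. x_1 = 1409^2 mod 1805 = 1586. Reached i = s−1 = 1 without hitting −1: 1314 is a Miller–Rabin witness and 1805 is composite.
The smallest witness among the given bases is 11.

11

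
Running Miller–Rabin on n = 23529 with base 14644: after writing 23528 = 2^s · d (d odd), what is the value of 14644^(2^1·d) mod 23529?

8545

n − 1 = 23528 = 2^3 · 2941, so s = 3 and d = 2941.
x_0 = 14644^2941 mod 23529 = 5437.
x_1 = 5437^2 mod 23529 = 8545.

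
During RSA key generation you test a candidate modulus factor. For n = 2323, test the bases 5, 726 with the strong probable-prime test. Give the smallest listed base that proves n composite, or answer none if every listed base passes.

5

n − 1 = 2322 = 2^1 · 1161, so s = 1 and d = 1161.
Base 5: x_0 = 5^1161 mod 2323 = 2200. x_0 ∉ {1, 2322} and s = 1, so 5 is a Miller–Rabin witness and 2323 is composite.
Base 726: x_0 = 726^1161 mod 2323 = 1754. x_0 ∉ {1, 2322} and s = 1, so 726 is a Miller–Rabin witness and 2323 is composite.
The smallest witness among the given bases is 5.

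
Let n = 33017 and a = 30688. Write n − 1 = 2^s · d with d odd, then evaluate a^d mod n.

23564

n − 1 = 33016 = 2^3 · 4127, so s = 3 and d = 4127.
30688^4127 mod 33017 = 23564.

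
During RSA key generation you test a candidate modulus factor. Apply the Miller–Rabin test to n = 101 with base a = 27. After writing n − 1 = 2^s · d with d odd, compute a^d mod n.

n − 1 = 100 = 2^2 · 25, so s = 2 and d = 25.
Repeated squaring mod 101: 27^1 ≡ 27, 27^2 ≡ 22, 27^4 ≡ 80, 27^8 ≡ 37, 27^16 ≡ 56.
25 = 16 + 8 + 1, so 27^25 ≡ 56·37·27 ≡ 91 (mod 101).

91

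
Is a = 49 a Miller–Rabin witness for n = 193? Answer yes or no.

n − 1 = 192 = 2^6 · 3, so s = 6 and d = 3.
x_0 = 49^3 mod 193 = 112.
x_0 is neither 1 nor 192, so continue squaring.
x_1 = 112^2 mod 193 = 192.
x_1 ≡ −1, so 49 is not a witness.

no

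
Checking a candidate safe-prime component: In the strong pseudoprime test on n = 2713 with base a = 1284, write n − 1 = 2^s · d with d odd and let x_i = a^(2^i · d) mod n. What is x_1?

887

n − 1 = 2712 = 2^3 · 339, so s = 3 and d = 339.
x_0 = 1284^339 mod 2713 = 60.
x_1 = 60^2 mod 2713 = 887.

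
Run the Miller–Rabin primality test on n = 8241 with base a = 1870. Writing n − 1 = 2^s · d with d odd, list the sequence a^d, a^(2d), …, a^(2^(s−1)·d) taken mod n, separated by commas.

4099, 6643, 7135, 3568

n − 1 = 8240 = 2^4 · 515, so s = 4 and d = 515.
x_0 = 1870^515 mod 8241 = 4099.
x_1 = 4099^2 mod 8241 = 6643.
x_2 = 6643^2 mod 8241 = 7135.
x_3 = 7135^2 mod 8241 = 3568.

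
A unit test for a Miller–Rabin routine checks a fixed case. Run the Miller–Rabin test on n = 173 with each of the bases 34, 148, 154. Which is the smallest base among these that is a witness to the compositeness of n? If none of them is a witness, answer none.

n − 1 = 172 = 2^2 · 43, so s = 2 and d = 43.
Base 34: x_0 = 34^43 mod 173 = 172. x_0 = 172 ≡ −1, so 34 is not a witness.
Base 148: x_0 = 148^43 mod 173 = 1. x_0 = 1, so 148 is not a witness.
Base 154: x_0 = 154^43 mod 173 = 93. x_0 is neither 1 nor 172, so continue squaring. x_1 = 93^2 mod 173 = 172. x_1 ≡ −1, so 154 is not a witness.
No listed base is a witness for 173.

none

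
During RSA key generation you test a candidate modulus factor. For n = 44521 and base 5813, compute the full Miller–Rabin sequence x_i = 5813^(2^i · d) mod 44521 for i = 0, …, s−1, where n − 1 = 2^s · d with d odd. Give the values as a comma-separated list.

n − 1 = 44520 = 2^3 · 5565, so s = 3 and d = 5565.
x_0 = 5813^5565 mod 44521 = 33548.
x_1 = 33548^2 mod 44521 = 21945.
x_2 = 21945^2 mod 44521 = 43889.

33548, 21945, 43889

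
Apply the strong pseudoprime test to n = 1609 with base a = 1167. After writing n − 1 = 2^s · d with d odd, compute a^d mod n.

630

n − 1 = 1608 = 2^3 · 201, so s = 3 and d = 201.
Repeated squaring mod 1609: 1167^1 ≡ 1167, 1167^2 ≡ 675, 1167^4 ≡ 278, 1167^8 ≡ 52, 1167^16 ≡ 1095, 1167^32 ≡ 320, 1167^64 ≡ 1033, 1167^128 ≡ 322.
201 = 128 + 64 + 8 + 1, so 1167^201 ≡ 322·1033·52·1167 ≡ 630 (mod 1609).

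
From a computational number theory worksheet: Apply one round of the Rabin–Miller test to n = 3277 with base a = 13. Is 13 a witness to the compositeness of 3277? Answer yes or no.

n − 1 = 3276 = 2^2 · 819, so s = 2 and d = 819.
x_0 = 13^819 mod 3277 = 1739.
x_0 is neither 1 nor 3276, so continue squaring.
x_1 = 1739^2 mod 3277 = 2727.
Reached i = s−1 = 1 without hitting −1: 13 is a Miller–Rabin witness and 3277 is composite.

yes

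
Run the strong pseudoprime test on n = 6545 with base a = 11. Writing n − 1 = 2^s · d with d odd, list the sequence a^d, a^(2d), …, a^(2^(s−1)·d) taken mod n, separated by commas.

n − 1 = 6544 = 2^4 · 409, so s = 4 and d = 409.
x_0 = 11^409 mod 6545 = 5786.
x_1 = 5786^2 mod 6545 = 121.
x_2 = 121^2 mod 6545 = 1551.
x_3 = 1551^2 mod 6545 = 3586.

5786, 121, 1551, 3586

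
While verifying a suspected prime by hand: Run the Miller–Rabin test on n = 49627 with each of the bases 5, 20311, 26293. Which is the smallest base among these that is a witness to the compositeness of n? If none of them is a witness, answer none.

none

n − 1 = 49626 = 2^1 · 24813, so s = 1 and d = 24813.
Base 5: x_0 = 5^24813 mod 49627 = 49626. x_0 = 49626 ≡ −1, so 5 is not a witness.
Base 20311: x_0 = 20311^24813 mod 49627 = 49626. x_0 = 49626 ≡ −1, so 20311 is not a witness.
Base 26293: x_0 = 26293^24813 mod 49627 = 49626. x_0 = 49626 ≡ −1, so 26293 is not a witness.
No listed base is a witness for 49627.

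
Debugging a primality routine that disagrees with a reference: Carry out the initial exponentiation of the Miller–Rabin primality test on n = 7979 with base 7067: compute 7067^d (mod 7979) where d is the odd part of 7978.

5786

n − 1 = 7978 = 2^1 · 3989, so s = 1 and d = 3989.
7067^3989 mod 7979 = 5786.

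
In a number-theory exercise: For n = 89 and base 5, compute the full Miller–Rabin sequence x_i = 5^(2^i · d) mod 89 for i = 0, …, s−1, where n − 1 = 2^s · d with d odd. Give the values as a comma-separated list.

55, 88, 1

n − 1 = 88 = 2^3 · 11, so s = 3 and d = 11.
x_0 = 5^11 mod 89 = 55.
x_1 = 55^2 mod 89 = 88.
x_2 = 88^2 mod 89 = 1.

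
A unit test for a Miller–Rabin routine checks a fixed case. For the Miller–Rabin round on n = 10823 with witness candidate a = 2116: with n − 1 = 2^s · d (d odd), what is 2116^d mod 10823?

n − 1 = 10822 = 2^1 · 5411, so s = 1 and d = 5411.
2116^5411 mod 10823 = 2671.

2671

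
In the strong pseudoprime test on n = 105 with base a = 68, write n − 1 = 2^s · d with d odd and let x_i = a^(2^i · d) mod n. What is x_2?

n − 1 = 104 = 2^3 · 13, so s = 3 and d = 13.
Repeated squaring mod 105: 68^1 ≡ 68, 68^2 ≡ 4, 68^4 ≡ 16, 68^8 ≡ 46.
13 = 8 + 4 + 1, so 68^13 ≡ 46·16·68 ≡ 68 (mod 105).
x_0 = 68.
x_1 = 68^2 mod 105 = 4.
x_2 = 4^2 mod 105 = 16.

16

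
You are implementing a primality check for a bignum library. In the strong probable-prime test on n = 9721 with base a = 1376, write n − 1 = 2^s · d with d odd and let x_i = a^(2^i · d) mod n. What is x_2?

9720

n − 1 = 9720 = 2^3 · 1215, so s = 3 and d = 1215.
x_0 = 1376^1215 mod 9721 = 3670.
x_1 = 3670^2 mod 9721 = 5315.
x_2 = 5315^2 mod 9721 = 9720.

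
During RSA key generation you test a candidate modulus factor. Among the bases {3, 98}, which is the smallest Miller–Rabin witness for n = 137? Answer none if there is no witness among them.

none

n − 1 = 136 = 2^3 · 17, so s = 3 and d = 17.
Base 3: x_0 = 3^17 mod 137 = 127. x_0 is neither 1 nor 136, so continue squaring. x_1 = 127^2 mod 137 = 100. x_2 = 100^2 mod 137 = 136. x_2 ≡ −1, so 3 is not a witness.
Base 98: x_0 = 98^17 mod 137 = 37. x_0 is neither 1 nor 136, so continue squaring. x_1 = 37^2 mod 137 = 136. x_1 ≡ −1, so 98 is not a witness.
No listed base is a witness for 137.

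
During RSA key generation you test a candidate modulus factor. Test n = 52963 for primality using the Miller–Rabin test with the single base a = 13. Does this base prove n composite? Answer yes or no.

n − 1 = 52962 = 2^1 · 26481, so s = 1 and d = 26481.
By repeated squaring, 13^26481 ≡ 1 (mod 52963).
x_0 = 13^26481 mod 52963 = 1.
x_0 = 1, so 13 is not a witness.

no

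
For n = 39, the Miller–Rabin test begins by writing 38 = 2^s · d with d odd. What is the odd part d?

Halving: 38 → 19; 19 is odd.
So 38 = 2^1 · 19.

19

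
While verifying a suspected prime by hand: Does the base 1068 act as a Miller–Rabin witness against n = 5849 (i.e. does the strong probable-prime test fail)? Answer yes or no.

n − 1 = 5848 = 2^3 · 731, so s = 3 and d = 731.
x_0 = 1068^731 mod 5849 = 3273.
x_0 is neither 1 nor 5848, so continue squaring.
x_1 = 3273^2 mod 5849 = 3010.
x_2 = 3010^2 mod 5849 = 5848.
x_2 ≡ −1, so 1068 is not a witness.

no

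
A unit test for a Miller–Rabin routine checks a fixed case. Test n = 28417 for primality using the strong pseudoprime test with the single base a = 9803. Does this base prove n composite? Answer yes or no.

n − 1 = 28416 = 2^8 · 111, so s = 8 and d = 111.
Repeated squaring mod 28417: 9803^1 ≡ 9803, 9803^2 ≡ 20932, 9803^4 ≡ 15318, 9803^8 ≡ 1955, 9803^16 ≡ 14147, 9803^32 ≡ 25095, 9803^64 ≡ 9888.
111 = 64 + 32 + 8 + 4 + 2 + 1, so 9803^111 ≡ 9888·25095·1955·15318·20932·9803 ≡ 21664 (mod 28417).
x_0 = 9803^111 mod 28417 = 21664.
x_0 is neither 1 nor 28416, so continue squaring.
x_1 = 21664^2 mod 28417 = 22141.
x_2 = 22141^2 mod 28417 = 2214.
x_3 = 2214^2 mod 28417 = 14072.
x_4 = 14072^2 mod 28417 = 11528.
x_5 = 11528^2 mod 28417 = 16892.
x_6 = 16892^2 mod 28417 = 4567.
x_7 = 4567^2 mod 28417 = 27828.
Reached i = s−1 = 7 without hitting −1: 9803 is a Miller–Rabin witness and 28417 is composite.

yes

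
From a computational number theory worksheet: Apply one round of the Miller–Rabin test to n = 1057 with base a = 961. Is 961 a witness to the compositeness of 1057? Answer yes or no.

yes

n − 1 = 1056 = 2^5 · 33, so s = 5 and d = 33.
By repeated squaring, 961^33 ≡ 974 (mod 1057).
x_0 = 961^33 mod 1057 = 974.
x_0 is neither 1 nor 1056, so continue squaring.
x_1 = 974^2 mod 1057 = 547.
x_2 = 547^2 mod 1057 = 78.
x_3 = 78^2 mod 1057 = 799.
x_4 = 799^2 mod 1057 = 1030.
Reached i = s−1 = 4 without hitting −1: 961 is a Miller–Rabin witness and 1057 is composite.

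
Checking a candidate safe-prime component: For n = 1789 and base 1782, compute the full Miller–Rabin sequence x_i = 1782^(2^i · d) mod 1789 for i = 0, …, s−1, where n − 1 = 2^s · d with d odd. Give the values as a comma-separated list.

n − 1 = 1788 = 2^2 · 447, so s = 2 and d = 447.
x_0 = 1782^447 mod 1789 = 1.
x_1 = 1^2 mod 1789 = 1.

1, 1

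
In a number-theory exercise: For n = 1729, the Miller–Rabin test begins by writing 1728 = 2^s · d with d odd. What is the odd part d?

Halving: 1728 → 864 → 432 → 216 → 108 → 54 → 27; 27 is odd.
So 1728 = 2^6 · 27.

27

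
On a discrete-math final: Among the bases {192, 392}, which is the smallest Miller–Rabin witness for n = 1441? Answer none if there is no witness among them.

none

n − 1 = 1440 = 2^5 · 45, so s = 5 and d = 45.
Base 192: x_0 = 192^45 mod 1441 = 1. x_0 = 1, so 192 is not a witness.
Base 392: x_0 = 392^45 mod 1441 = 1440. x_0 = 1440 ≡ −1, so 392 is not a witness.
No listed base is a witness for 1441.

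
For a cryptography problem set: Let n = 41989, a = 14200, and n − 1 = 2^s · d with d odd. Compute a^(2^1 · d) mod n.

28000

n − 1 = 41988 = 2^2 · 10497, so s = 2 and d = 10497.
By repeated squaring, 14200^10497 ≡ 31949 (mod 41989).
x_0 = 31949.
x_1 = 31949^2 mod 41989 = 28000.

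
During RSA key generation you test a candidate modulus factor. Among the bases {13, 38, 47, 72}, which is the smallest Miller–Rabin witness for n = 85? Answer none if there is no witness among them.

none

n − 1 = 84 = 2^2 · 21, so s = 2 and d = 21.
Base 13: x_0 = 13^21 mod 85 = 13. x_0 is neither 1 nor 84, so continue squaring. x_1 = 13^2 mod 85 = 84. x_1 ≡ −1, so 13 is not a witness.
Base 38: x_0 = 38^21 mod 85 = 38. x_0 is neither 1 nor 84, so continue squaring. x_1 = 38^2 mod 85 = 84. x_1 ≡ −1, so 38 is not a witness.
Base 47: x_0 = 47^21 mod 85 = 47. x_0 is neither 1 nor 84, so continue squaring. x_1 = 47^2 mod 85 = 84. x_1 ≡ −1, so 47 is not a witness.
Base 72: x_0 = 72^21 mod 85 = 72. x_0 is neither 1 nor 84, so continue squaring. x_1 = 72^2 mod 85 = 84. x_1 ≡ −1, so 72 is not a witness.
No listed base is a witness for 85.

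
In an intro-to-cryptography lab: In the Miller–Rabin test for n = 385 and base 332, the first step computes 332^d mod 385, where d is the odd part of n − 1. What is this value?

n − 1 = 384 = 2^7 · 3, so s = 7 and d = 3.
332^3 mod 385 = 118.

118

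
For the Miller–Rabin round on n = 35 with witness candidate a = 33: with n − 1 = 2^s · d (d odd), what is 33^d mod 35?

n − 1 = 34 = 2^1 · 17, so s = 1 and d = 17.
33^17 mod 35 = 3.

3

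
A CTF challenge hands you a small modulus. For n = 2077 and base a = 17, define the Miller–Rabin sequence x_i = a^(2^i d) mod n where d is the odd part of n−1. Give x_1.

n − 1 = 2076 = 2^2 · 519, so s = 2 and d = 519.
Repeated squaring mod 2077: 17^1 ≡ 17, 17^2 ≡ 289, 17^4 ≡ 441, 17^8 ≡ 1320, 17^16 ≡ 1874, 17^32 ≡ 1746, 17^64 ≡ 1557, 17^128 ≡ 390, 17^256 ≡ 479, 17^512 ≡ 971.
519 = 512 + 4 + 2 + 1, so 17^519 ≡ 971·441·289·17 ≡ 1112 (mod 2077).
x_0 = 1112.
x_1 = 1112^2 mod 2077 = 729.

729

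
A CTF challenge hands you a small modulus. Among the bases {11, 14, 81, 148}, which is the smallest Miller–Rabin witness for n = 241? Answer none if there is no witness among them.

n − 1 = 240 = 2^4 · 15, so s = 4 and d = 15.
Base 11: x_0 = 11^15 mod 241 = 130. x_0 is neither 1 nor 240, so continue squaring. x_1 = 130^2 mod 241 = 30. x_2 = 30^2 mod 241 = 177. x_3 = 177^2 mod 241 = 240. x_3 ≡ −1, so 11 is not a witness.
Base 14: x_0 = 14^15 mod 241 = 76. x_0 is neither 1 nor 240, so continue squaring. x_1 = 76^2 mod 241 = 233. x_2 = 233^2 mod 241 = 64. x_3 = 64^2 mod 241 = 240. x_3 ≡ −1, so 14 is not a witness.
Base 81: x_0 = 81^15 mod 241 = 240. x_0 = 240 ≡ −1, so 81 is not a witness.
Base 148: x_0 = 148^15 mod 241 = 126. x_0 is neither 1 nor 240, so continue squaring. x_1 = 126^2 mod 241 = 211. x_2 = 211^2 mod 241 = 177. x_3 = 177^2 mod 241 = 240. x_3 ≡ −1, so 148 is not a witness.
No listed base is a witness for 241.

none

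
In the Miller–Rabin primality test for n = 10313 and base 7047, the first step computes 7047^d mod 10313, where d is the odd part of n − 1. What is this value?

n − 1 = 10312 = 2^3 · 1289, so s = 3 and d = 1289.
Repeated squaring mod 10313: 7047^1 ≡ 7047, 7047^2 ≡ 3114, 7047^4 ≡ 2776, 7047^8 ≡ 2365, 7047^16 ≡ 3579, 7047^32 ≡ 495, 7047^64 ≡ 7826, 7047^128 ≡ 7682, 7047^256 ≡ 2138, 7047^512 ≡ 2385, 7047^1024 ≡ 5762.
1289 = 1024 + 256 + 8 + 1, so 7047^1289 ≡ 5762·2138·2365·7047 ≡ 8632 (mod 10313).

8632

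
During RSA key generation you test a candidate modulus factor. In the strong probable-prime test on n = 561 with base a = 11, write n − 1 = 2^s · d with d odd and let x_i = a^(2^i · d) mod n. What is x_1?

n − 1 = 560 = 2^4 · 35, so s = 4 and d = 35.
Repeated squaring mod 561: 11^1 ≡ 11, 11^2 ≡ 121, 11^4 ≡ 55, 11^8 ≡ 220, 11^16 ≡ 154, 11^32 ≡ 154.
35 = 32 + 2 + 1, so 11^35 ≡ 154·121·11 ≡ 209 (mod 561).
x_0 = 209.
x_1 = 209^2 mod 561 = 484.

484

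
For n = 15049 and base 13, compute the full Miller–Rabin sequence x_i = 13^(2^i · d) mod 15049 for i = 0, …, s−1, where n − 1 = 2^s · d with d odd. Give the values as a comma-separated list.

10889, 14299, 5687

n − 1 = 15048 = 2^3 · 1881, so s = 3 and d = 1881.
x_0 = 13^1881 mod 15049 = 10889.
x_1 = 10889^2 mod 15049 = 14299.
x_2 = 14299^2 mod 15049 = 5687.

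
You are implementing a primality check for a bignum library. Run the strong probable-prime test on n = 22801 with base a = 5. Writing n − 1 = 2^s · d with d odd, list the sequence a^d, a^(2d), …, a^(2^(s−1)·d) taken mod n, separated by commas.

n − 1 = 22800 = 2^4 · 1425, so s = 4 and d = 1425.
x_0 = 5^1425 mod 22801 = 14497.
x_1 = 14497^2 mod 22801 = 6192.
x_2 = 6192^2 mod 22801 = 12383.
x_3 = 12383^2 mod 22801 = 1964.

14497, 6192, 12383, 1964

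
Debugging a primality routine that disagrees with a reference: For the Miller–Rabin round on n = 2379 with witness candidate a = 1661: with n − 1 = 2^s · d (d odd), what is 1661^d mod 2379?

n − 1 = 2378 = 2^1 · 1189, so s = 1 and d = 1189.
1661^1189 mod 2379 = 1661.

1661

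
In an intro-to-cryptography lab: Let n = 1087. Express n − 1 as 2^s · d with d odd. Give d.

543

Halving: 1086 → 543; 543 is odd.
So 1086 = 2^1 · 543.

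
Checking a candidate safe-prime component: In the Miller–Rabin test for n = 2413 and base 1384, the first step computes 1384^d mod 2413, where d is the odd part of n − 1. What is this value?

n − 1 = 2412 = 2^2 · 603, so s = 2 and d = 603.
1384^603 mod 2413 = 476.

476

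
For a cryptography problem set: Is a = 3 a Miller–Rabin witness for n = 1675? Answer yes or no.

yes

n − 1 = 1674 = 2^1 · 837, so s = 1 and d = 837.
x_0 = 3^837 mod 1675 = 338.
x_0 ∉ {1, 1674} and s = 1, so 3 is a Miller–Rabin witness and 1675 is composite.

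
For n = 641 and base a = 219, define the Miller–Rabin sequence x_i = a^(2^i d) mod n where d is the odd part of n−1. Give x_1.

5

n − 1 = 640 = 2^7 · 5, so s = 7 and d = 5.
x_0 = 219^5 mod 641 = 84.
x_1 = 84^2 mod 641 = 5.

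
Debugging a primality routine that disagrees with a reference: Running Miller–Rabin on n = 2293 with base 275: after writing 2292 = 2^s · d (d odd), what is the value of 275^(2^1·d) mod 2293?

n − 1 = 2292 = 2^2 · 573, so s = 2 and d = 573.
x_0 = 275^573 mod 2293 = 2292.
x_1 = 2292^2 mod 2293 = 1.

1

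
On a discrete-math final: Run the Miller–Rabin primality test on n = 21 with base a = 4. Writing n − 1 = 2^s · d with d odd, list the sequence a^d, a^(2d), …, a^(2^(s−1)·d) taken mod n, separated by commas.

n − 1 = 20 = 2^2 · 5, so s = 2 and d = 5.
x_0 = 4^5 mod 21 = 16.
x_1 = 16^2 mod 21 = 4.

16, 4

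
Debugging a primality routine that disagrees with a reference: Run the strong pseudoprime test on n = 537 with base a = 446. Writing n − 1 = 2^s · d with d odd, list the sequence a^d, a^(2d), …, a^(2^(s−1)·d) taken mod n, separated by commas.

5, 25, 88

n − 1 = 536 = 2^3 · 67, so s = 3 and d = 67.
x_0 = 446^67 mod 537 = 5.
x_1 = 5^2 mod 537 = 25.
x_2 = 25^2 mod 537 = 88.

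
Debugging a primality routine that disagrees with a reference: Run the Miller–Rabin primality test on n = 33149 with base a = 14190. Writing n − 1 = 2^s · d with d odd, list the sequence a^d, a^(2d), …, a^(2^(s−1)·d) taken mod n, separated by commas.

33148, 1

n − 1 = 33148 = 2^2 · 8287, so s = 2 and d = 8287.
x_0 = 14190^8287 mod 33149 = 33148.
x_1 = 33148^2 mod 33149 = 1.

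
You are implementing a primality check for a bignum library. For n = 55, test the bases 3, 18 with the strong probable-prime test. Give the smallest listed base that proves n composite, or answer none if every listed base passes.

n − 1 = 54 = 2^1 · 27, so s = 1 and d = 27.
Base 3: x_0 = 3^27 mod 55 = 42. x_0 ∉ {1, 54} and s = 1, so 3 is a Miller–Rabin witness and 55 is composite.
Base 18: x_0 = 18^27 mod 55 = 17. x_0 ∉ {1, 54} and s = 1, so 18 is a Miller–Rabin witness and 55 is composite.
The smallest witness among the given bases is 3.

3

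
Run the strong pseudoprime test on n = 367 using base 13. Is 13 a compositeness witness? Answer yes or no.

n − 1 = 366 = 2^1 · 183, so s = 1 and d = 183.
x_0 = 13^183 mod 367 = 1.
x_0 = 1, so 13 is not a witness.

no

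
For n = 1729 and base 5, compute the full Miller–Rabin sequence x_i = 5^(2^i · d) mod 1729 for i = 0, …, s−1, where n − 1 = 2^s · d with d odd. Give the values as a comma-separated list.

1217, 1065, 1, 1, 1, 1

n − 1 = 1728 = 2^6 · 27, so s = 6 and d = 27.
x_0 = 5^27 mod 1729 = 1217.
x_1 = 1217^2 mod 1729 = 1065.
x_2 = 1065^2 mod 1729 = 1.
x_3 = 1^2 mod 1729 = 1.
x_4 = 1^2 mod 1729 = 1.
x_5 = 1^2 mod 1729 = 1.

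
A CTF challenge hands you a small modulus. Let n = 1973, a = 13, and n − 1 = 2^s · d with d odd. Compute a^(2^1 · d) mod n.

1

n − 1 = 1972 = 2^2 · 493, so s = 2 and d = 493.
Repeated squaring mod 1973: 13^1 ≡ 13, 13^2 ≡ 169, 13^4 ≡ 939, 13^8 ≡ 1763, 13^16 ≡ 694, 13^32 ≡ 224, 13^64 ≡ 851, 13^128 ≡ 110, 13^256 ≡ 262.
493 = 256 + 128 + 64 + 32 + 8 + 4 + 1, so 13^493 ≡ 262·110·851·224·1763·939·13 ≡ 1 (mod 1973).
x_0 = 1.
x_1 = 1^2 mod 1973 = 1.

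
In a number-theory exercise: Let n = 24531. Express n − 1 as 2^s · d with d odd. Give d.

Halving: 24530 → 12265; 12265 is odd.
So 24530 = 2^1 · 12265.

12265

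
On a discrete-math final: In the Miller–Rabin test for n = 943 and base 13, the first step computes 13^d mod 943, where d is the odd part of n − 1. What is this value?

n − 1 = 942 = 2^1 · 471, so s = 1 and d = 471.
13^471 mod 943 = 785.

785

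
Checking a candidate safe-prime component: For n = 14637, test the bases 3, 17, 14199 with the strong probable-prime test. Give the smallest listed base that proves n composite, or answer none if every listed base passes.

3

n − 1 = 14636 = 2^2 · 3659, so s = 2 and d = 3659.
Base 3: x_0 = 3^3659 mod 14637 = 1503. x_0 is neither 1 nor 14636, so continue squaring. x_1 = 1503^2 mod 14637 = 4911. Reached i = s−1 = 1 without hitting −1: 3 is a Miller–Rabin witness and 14637 is composite.
Base 17: x_0 = 17^3659 mod 14637 = 11492. x_0 is neither 1 nor 14636, so continue squaring. x_1 = 11492^2 mod 14637 = 11050. Reached i = s−1 = 1 without hitting −1: 17 is a Miller–Rabin witness and 14637 is composite.
Base 14199: x_0 = 14199^3659 mod 14637 = 14208. x_0 is neither 1 nor 14636, so continue squaring. x_1 = 14208^2 mod 14637 = 8397. Reached i = s−1 = 1 without hitting −1: 14199 is a Miller–Rabin witness and 14637 is composite.
The smallest witness among the given bases is 3.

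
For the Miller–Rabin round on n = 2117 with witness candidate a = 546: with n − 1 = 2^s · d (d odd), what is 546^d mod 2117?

1959

n − 1 = 2116 = 2^2 · 529, so s = 2 and d = 529.
By repeated squaring, 546^529 ≡ 1959 (mod 2117).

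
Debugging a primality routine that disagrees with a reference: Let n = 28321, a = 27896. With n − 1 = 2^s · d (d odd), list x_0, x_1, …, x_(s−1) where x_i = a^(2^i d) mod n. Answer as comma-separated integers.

n − 1 = 28320 = 2^5 · 885, so s = 5 and d = 885.
x_0 = 27896^885 mod 28321 = 24290.
x_1 = 24290^2 mod 28321 = 21028.
x_2 = 21028^2 mod 28321 = 1011.
x_3 = 1011^2 mod 28321 = 2565.
x_4 = 2565^2 mod 28321 = 8753.

24290, 21028, 1011, 2565, 8753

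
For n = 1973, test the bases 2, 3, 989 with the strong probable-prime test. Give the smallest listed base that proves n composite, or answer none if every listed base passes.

n − 1 = 1972 = 2^2 · 493, so s = 2 and d = 493.
Base 2: x_0 = 2^493 mod 1973 = 259. x_0 is neither 1 nor 1972, so continue squaring. x_1 = 259^2 mod 1973 = 1972. x_1 ≡ −1, so 2 is not a witness.
Base 3: x_0 = 3^493 mod 1973 = 259. x_0 is neither 1 nor 1972, so continue squaring. x_1 = 259^2 mod 1973 = 1972. x_1 ≡ −1, so 3 is not a witness.
Base 989: x_0 = 989^493 mod 1973 = 1. x_0 = 1, so 989 is not a witness.
No listed base is a witness for 1973.

none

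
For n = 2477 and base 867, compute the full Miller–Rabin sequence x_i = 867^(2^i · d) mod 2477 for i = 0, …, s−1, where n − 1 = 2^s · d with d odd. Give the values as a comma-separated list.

n − 1 = 2476 = 2^2 · 619, so s = 2 and d = 619.
x_0 = 867^619 mod 2477 = 1562.
x_1 = 1562^2 mod 2477 = 2476.

1562, 2476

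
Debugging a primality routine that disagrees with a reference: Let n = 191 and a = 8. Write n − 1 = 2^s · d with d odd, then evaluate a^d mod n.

1

n − 1 = 190 = 2^1 · 95, so s = 1 and d = 95.
Repeated squaring mod 191: 8^1 ≡ 8, 8^2 ≡ 64, 8^4 ≡ 85, 8^8 ≡ 158, 8^16 ≡ 134, 8^32 ≡ 2, 8^64 ≡ 4.
95 = 64 + 16 + 8 + 4 + 2 + 1, so 8^95 ≡ 4·134·158·85·64·8 ≡ 1 (mod 191).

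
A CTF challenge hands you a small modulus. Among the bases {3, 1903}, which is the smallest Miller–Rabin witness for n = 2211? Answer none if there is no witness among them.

3

n − 1 = 2210 = 2^1 · 1105, so s = 1 and d = 1105.
Base 3: x_0 = 3^1105 mod 2211 = 243. x_0 ∉ {1, 2210} and s = 1, so 3 is a Miller–Rabin witness and 2211 is composite.
Base 1903: x_0 = 1903^1105 mod 2211 = 187. x_0 ∉ {1, 2210} and s = 1, so 1903 is a Miller–Rabin witness and 2211 is composite.
The smallest witness among the given bases is 3.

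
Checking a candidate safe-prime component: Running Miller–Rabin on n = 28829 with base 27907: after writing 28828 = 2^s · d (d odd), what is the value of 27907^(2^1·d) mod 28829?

n − 1 = 28828 = 2^2 · 7207, so s = 2 and d = 7207.
x_0 = 27907^7207 mod 28829 = 17775.
x_1 = 17775^2 mod 28829 = 13614.

13614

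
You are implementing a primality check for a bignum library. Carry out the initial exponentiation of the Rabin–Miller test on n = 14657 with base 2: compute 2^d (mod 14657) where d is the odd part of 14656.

n − 1 = 14656 = 2^6 · 229, so s = 6 and d = 229.
2^229 mod 14657 = 13148.

13148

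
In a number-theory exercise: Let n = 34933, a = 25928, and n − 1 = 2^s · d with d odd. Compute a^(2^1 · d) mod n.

7267

n − 1 = 34932 = 2^2 · 8733, so s = 2 and d = 8733.
x_0 = 25928^8733 mod 34933 = 6236.
x_1 = 6236^2 mod 34933 = 7267.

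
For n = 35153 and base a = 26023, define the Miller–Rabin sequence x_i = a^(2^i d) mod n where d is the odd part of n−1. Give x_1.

15653

n − 1 = 35152 = 2^4 · 2197, so s = 4 and d = 2197.
By repeated squaring, 26023^2197 ≡ 22905 (mod 35153).
x_0 = 22905.
x_1 = 22905^2 mod 35153 = 15653.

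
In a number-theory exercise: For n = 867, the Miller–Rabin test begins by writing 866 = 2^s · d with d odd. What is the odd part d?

433

Halving: 866 → 433; 433 is odd.
So 866 = 2^1 · 433.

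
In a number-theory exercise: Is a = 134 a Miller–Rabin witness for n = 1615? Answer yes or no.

n − 1 = 1614 = 2^1 · 807, so s = 1 and d = 807.
x_0 = 134^807 mod 1615 = 229.
x_0 ∉ {1, 1614} and s = 1, so 134 is a Miller–Rabin witness and 1615 is composite.

yes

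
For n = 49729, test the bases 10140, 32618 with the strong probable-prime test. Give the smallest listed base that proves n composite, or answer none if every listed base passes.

n − 1 = 49728 = 2^6 · 777, so s = 6 and d = 777.
Base 10140: x_0 = 10140^777 mod 49729 = 1. x_0 = 1, so 10140 is not a witness.
Base 32618: x_0 = 32618^777 mod 49729 = 43040. x_0 is neither 1 nor 49728, so continue squaring. x_1 = 43040^2 mod 49729 = 36350. x_2 = 36350^2 mod 49729 = 22970. x_3 = 22970^2 mod 49729 = 45939. x_4 = 45939^2 mod 49729 = 42148. x_5 = 42148^2 mod 49729 = 34566. Reached i = s−1 = 5 without hitting −1: 32618 is a Miller–Rabin witness and 49729 is composite.
The smallest witness among the given bases is 32618.

32618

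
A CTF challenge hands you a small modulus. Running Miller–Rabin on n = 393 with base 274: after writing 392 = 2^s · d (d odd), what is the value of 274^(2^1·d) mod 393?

n − 1 = 392 = 2^3 · 49, so s = 3 and d = 49.
Repeated squaring mod 393: 274^1 ≡ 274, 274^2 ≡ 13, 274^4 ≡ 169, 274^8 ≡ 265, 274^16 ≡ 271, 274^32 ≡ 343.
49 = 32 + 16 + 1, so 274^49 ≡ 343·271·274 ≡ 364 (mod 393).
x_0 = 364.
x_1 = 364^2 mod 393 = 55.

55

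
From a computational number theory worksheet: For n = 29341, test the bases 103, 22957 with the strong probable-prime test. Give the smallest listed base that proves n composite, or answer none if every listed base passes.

n − 1 = 29340 = 2^2 · 7335, so s = 2 and d = 7335.
Base 103: x_0 = 103^7335 mod 29341 = 5186. x_0 is neither 1 nor 29340, so continue squaring. x_1 = 5186^2 mod 29341 = 18240. Reached i = s−1 = 1 without hitting −1: 103 is a Miller–Rabin witness and 29341 is composite.
Base 22957: x_0 = 22957^7335 mod 29341 = 23230. x_0 is neither 1 nor 29340, so continue squaring. x_1 = 23230^2 mod 29341 = 22569. Reached i = s−1 = 1 without hitting −1: 22957 is a Miller–Rabin witness and 29341 is composite.
The smallest witness among the given bases is 103.

103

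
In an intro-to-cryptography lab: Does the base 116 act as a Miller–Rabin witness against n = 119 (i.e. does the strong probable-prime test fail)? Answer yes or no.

n − 1 = 118 = 2^1 · 59, so s = 1 and d = 59.
x_0 = 116^59 mod 119 = 44.
x_0 ∉ {1, 118} and s = 1, so 116 is a Miller–Rabin witness and 119 is composite.

yes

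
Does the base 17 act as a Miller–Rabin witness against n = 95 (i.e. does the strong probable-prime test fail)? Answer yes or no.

yes

n − 1 = 94 = 2^1 · 47, so s = 1 and d = 47.
Repeated squaring mod 95: 17^1 ≡ 17, 17^2 ≡ 4, 17^4 ≡ 16, 17^8 ≡ 66, 17^16 ≡ 81, 17^32 ≡ 6.
47 = 32 + 8 + 4 + 2 + 1, so 17^47 ≡ 6·66·16·4·17 ≡ 23 (mod 95).
x_0 = 17^47 mod 95 = 23.
x_0 ∉ {1, 94} and s = 1, so 17 is a Miller–Rabin witness and 95 is composite.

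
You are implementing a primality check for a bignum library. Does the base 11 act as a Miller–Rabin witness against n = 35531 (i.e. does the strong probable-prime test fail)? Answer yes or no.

n − 1 = 35530 = 2^1 · 17765, so s = 1 and d = 17765.
x_0 = 11^17765 mod 35531 = 35530.
x_0 = 35530 ≡ −1, so 11 is not a witness.

no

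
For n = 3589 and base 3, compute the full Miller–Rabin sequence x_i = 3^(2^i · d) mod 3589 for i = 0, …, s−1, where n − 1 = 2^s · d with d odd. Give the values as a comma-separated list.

n − 1 = 3588 = 2^2 · 897, so s = 2 and d = 897.
x_0 = 3^897 mod 3589 = 1269.
x_1 = 1269^2 mod 3589 = 2489.

1269, 2489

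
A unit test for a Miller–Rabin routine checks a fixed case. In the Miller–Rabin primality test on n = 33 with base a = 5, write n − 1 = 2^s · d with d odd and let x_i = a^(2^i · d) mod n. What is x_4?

n − 1 = 32 = 2^5 · 1, so s = 5 and d = 1.
x_0 = 5^1 mod 33 = 5.
x_1 = 5^2 mod 33 = 25.
x_2 = 25^2 mod 33 = 31.
x_3 = 31^2 mod 33 = 4.
x_4 = 4^2 mod 33 = 16.

16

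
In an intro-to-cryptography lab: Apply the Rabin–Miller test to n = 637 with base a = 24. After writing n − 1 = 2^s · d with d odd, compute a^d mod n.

174

n − 1 = 636 = 2^2 · 159, so s = 2 and d = 159.
By repeated squaring, 24^159 ≡ 174 (mod 637).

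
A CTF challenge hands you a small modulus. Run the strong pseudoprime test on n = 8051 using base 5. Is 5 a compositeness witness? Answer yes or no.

n − 1 = 8050 = 2^1 · 4025, so s = 1 and d = 4025.
Repeated squaring mod 8051: 5^1 ≡ 5, 5^2 ≡ 25, 5^4 ≡ 625, 5^8 ≡ 4177, 5^16 ≡ 812, 5^32 ≡ 7213, 5^64 ≡ 1807, 5^128 ≡ 4594, 5^256 ≡ 3165, 5^512 ≡ 1781, 5^1024 ≡ 7918, 5^2048 ≡ 1587.
4025 = 2048 + 1024 + 512 + 256 + 128 + 32 + 16 + 8 + 1, so 5^4025 ≡ 1587·7918·1781·3165·4594·7213·812·4177·5 ≡ 2927 (mod 8051).
x_0 = 5^4025 mod 8051 = 2927.
x_0 ∉ {1, 8050} and s = 1, so 5 is a Miller–Rabin witness and 8051 is composite.

yes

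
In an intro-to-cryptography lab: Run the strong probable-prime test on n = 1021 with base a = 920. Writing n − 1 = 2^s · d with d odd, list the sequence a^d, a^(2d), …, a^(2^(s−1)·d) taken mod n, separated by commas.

647, 1020

n − 1 = 1020 = 2^2 · 255, so s = 2 and d = 255.
x_0 = 920^255 mod 1021 = 647.
x_1 = 647^2 mod 1021 = 1020.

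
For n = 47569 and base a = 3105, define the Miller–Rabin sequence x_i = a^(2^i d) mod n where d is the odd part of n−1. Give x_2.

n − 1 = 47568 = 2^4 · 2973, so s = 4 and d = 2973.
x_0 = 3105^2973 mod 47569 = 21618.
x_1 = 21618^2 mod 47569 = 20068.
x_2 = 20068^2 mod 47569 = 5470.

5470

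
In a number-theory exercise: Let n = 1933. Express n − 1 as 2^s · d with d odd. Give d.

483

Halving: 1932 → 966 → 483; 483 is odd.
So 1932 = 2^2 · 483.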